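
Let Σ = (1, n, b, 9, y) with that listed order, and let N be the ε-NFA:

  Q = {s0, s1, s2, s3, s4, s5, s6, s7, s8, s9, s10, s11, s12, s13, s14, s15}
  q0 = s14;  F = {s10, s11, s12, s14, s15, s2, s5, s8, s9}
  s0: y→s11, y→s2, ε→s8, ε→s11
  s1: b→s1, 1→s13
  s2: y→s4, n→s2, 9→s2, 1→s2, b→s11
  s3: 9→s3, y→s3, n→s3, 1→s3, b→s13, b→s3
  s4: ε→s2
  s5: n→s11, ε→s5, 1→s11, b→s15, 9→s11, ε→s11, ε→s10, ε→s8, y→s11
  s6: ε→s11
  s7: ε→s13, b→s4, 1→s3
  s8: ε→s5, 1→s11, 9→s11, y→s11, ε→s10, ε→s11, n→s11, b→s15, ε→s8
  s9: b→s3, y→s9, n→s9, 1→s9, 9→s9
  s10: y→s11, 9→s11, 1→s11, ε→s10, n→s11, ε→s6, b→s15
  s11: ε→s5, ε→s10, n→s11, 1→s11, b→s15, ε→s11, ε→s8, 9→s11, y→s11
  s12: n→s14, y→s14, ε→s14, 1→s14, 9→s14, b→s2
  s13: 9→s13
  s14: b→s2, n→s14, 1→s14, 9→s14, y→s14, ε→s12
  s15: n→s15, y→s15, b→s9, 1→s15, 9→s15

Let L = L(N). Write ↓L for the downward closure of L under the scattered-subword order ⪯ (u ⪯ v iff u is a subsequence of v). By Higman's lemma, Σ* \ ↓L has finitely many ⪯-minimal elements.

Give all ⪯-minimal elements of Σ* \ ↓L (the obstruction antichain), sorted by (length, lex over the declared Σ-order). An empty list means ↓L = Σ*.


A = [bbbbb].

|Q|=16, |F|=9, |δ|=79 (21 ε).
min D↑ (6 st, q0=0, F={5}): 0:1→0,n→0,b→1,9→0,y→0 1:1→1,n→1,b→2,9→1,y→1 2:1→2,n→2,b→3,9→2,y→2 3:1→3,n→3,b→4,9→3,y→3 4:1→4,n→4,b→5,9→4,y→4 5:1→5,n→5,b→5,9→5,y→5 (ε-aug+det+¬).
'bbbbb': |S_i|=[13, 11, 9, 4, 3, 2] end={s13,s3} rej; 5/5 single-dels accept.
1 words, ⪯-incomp.


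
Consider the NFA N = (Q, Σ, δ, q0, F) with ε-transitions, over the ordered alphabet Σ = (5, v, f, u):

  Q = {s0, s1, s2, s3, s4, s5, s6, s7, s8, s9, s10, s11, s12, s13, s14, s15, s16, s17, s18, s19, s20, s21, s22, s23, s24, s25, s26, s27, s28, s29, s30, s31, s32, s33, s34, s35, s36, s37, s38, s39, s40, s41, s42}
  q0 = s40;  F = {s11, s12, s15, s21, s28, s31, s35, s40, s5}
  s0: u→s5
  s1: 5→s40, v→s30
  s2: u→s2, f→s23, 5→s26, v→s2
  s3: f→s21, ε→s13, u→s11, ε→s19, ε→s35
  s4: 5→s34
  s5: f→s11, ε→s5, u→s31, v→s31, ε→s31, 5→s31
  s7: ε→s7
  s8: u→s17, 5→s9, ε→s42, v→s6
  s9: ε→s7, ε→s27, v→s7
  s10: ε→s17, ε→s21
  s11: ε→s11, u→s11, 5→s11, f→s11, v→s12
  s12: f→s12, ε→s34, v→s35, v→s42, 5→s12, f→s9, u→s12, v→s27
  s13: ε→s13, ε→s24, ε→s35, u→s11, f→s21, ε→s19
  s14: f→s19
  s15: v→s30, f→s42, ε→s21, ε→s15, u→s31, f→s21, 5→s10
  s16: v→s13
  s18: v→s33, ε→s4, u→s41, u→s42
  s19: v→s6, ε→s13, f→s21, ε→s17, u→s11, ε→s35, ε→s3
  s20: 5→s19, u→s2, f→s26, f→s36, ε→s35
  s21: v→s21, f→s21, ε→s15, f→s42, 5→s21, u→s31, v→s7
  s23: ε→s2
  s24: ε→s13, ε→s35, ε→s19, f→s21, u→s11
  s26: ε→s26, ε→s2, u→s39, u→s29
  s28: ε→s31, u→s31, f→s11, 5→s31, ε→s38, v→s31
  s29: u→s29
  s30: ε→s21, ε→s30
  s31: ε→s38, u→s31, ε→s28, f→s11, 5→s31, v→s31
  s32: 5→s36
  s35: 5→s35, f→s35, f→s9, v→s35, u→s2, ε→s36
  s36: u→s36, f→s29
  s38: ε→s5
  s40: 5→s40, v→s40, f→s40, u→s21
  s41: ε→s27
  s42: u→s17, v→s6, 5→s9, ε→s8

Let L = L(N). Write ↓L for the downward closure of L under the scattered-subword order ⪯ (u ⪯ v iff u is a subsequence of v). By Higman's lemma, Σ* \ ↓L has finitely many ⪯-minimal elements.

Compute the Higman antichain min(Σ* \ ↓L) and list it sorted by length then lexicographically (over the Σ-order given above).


|Q|=43, |F|=9, |δ|=124 (42 ε).
min D↑ (7 st, q0=0, F={6}): 0:5→0,v→0,f→0,u→1 1:5→1,v→1,f→1,u→2 2:5→2,v→2,f→3,u→2 3:5→3,v→4,f→3,u→3 4:5→4,v→5,f→4,u→4 5:5→5,v→5,f→5,u→6 6:5→6,v→6,f→6,u→6 (ε-aug+det+¬).
'uufvvu': run [26, 25, 21, 17, 16, 14, 7] end={s17,s2,s23,s26,s29,s36,s39} — reject; 6/6 deletions ∈↓L.
1 obstructions.

Antichain: [uufvvu].


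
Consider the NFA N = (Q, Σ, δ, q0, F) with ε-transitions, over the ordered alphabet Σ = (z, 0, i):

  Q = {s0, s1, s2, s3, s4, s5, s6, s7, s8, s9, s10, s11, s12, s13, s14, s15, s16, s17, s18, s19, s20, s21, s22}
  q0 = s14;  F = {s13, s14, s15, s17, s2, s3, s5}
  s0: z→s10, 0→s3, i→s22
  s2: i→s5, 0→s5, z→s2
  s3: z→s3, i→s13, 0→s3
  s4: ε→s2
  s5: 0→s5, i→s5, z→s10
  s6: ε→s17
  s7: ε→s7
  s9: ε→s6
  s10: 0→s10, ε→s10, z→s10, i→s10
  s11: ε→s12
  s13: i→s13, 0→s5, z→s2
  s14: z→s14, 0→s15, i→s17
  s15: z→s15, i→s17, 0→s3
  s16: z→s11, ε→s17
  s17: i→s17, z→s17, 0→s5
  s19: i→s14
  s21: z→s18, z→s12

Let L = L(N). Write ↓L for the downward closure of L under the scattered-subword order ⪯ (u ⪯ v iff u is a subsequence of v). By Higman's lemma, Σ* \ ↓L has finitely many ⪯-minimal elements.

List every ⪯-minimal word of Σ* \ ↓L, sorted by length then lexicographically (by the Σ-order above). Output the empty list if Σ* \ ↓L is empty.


|Q|=23, |F|=7, |δ|=38 (7 ε).
min D↑ (8 st, q0=0, F={6}): 0:z→0,0→1,i→2 1:z→1,0→3,i→2 2:z→2,0→4,i→2 3:z→3,0→3,i→5 4:z→6,0→4,i→4 5:z→7,0→4,i→5 6:z→6,0→6,i→6 7:z→7,0→4,i→4 [Hopcroft].
'i0z': N↓-sim [8, 5, 2, 1] end={s10} — reject; 3/3 del acc.
'00iziz': run [8, 7, 5, 4, 3, 2, 1] end={s10} rej; 6/6 single-dels accept.
2 obstructions.

Antichain: [i0z, 00iziz].


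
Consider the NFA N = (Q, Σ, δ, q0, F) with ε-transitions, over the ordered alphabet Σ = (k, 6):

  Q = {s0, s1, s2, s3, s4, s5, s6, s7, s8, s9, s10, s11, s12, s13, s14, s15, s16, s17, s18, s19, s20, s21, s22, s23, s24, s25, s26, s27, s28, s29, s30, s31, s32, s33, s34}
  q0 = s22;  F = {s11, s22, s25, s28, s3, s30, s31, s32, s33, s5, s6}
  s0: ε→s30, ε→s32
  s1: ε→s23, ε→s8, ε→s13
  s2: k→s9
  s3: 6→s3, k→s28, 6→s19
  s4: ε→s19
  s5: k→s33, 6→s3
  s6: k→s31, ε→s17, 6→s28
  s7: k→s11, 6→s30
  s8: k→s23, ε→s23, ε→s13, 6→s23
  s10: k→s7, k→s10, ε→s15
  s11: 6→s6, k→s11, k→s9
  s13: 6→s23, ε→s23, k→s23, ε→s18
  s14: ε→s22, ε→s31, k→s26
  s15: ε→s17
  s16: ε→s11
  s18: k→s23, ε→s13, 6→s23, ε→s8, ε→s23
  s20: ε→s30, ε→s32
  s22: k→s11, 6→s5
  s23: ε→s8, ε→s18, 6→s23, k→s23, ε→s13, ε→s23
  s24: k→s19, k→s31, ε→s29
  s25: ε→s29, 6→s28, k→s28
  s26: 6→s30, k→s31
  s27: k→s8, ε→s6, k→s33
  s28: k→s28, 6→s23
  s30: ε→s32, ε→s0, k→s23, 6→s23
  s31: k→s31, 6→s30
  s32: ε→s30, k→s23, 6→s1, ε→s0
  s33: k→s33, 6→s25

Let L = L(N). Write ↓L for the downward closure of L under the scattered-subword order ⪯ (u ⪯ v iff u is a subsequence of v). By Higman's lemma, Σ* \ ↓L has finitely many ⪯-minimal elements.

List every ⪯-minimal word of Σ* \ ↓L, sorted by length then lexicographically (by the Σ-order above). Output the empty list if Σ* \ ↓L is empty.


|Q|=35, |F|=11, |δ|=76 (32 ε).
min D↑ (11 st, q0=0, F={10}): 0:k→1,6→2 1:k→1,6→3 2:k→4,6→5 3:k→6,6→7 4:k→4,6→8 5:k→7,6→5 6:k→6,6→9 7:k→7,6→10 8:k→7,6→7 9:k→10,6→10 10:k→10,6→10 (ε-aug+det+¬).
'k666': N↓-sim [21, 17, 14, 9, 5] end={s1,s13,s18,s23,s8} rej; 4/4 deletions ∈↓L.
'66k6': run [21, 18, 13, 5, 4] end={s13,s18,s23,s8} — reject; 4/4 deletions ∈↓L.
'k6k6k': |S_i|=[21, 17, 14, 10, 8, 4] end={s13,s18,s23,s8} rej; 5/5 del acc.
3 obstructions.

min(Σ*\↓L) = [k666, 66k6, k6k6k].


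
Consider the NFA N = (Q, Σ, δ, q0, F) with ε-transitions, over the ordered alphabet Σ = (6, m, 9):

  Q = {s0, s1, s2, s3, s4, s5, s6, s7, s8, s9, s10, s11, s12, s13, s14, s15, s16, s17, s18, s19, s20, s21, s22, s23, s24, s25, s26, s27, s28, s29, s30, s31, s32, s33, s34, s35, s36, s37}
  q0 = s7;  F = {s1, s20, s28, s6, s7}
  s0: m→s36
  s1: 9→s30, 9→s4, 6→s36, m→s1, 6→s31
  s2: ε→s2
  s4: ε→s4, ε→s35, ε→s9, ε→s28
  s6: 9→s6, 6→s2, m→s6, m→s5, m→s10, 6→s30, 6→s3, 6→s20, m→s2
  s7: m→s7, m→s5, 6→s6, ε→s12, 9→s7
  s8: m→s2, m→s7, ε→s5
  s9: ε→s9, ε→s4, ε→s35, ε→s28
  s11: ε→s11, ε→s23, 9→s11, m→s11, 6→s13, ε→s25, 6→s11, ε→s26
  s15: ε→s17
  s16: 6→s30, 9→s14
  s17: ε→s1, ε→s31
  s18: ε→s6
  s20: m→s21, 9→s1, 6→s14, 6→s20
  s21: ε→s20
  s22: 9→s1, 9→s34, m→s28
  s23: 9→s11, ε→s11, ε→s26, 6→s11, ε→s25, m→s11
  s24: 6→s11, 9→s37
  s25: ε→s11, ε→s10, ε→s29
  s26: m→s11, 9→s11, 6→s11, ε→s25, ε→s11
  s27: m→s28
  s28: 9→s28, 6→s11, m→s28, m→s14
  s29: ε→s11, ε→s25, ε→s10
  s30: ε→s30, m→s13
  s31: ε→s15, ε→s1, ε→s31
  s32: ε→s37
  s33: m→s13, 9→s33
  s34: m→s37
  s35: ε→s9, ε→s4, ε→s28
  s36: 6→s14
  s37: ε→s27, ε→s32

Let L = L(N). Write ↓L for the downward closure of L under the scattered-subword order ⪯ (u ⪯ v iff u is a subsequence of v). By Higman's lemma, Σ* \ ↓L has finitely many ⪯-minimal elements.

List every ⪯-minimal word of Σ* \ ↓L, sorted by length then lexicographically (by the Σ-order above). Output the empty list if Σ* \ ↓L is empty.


min(Σ*\↓L) = [66996].

|Q|=38, |F|=5, |δ|=93 (41 ε).
min D↑ (6 st, q0=0, F={5}): 0:6→1,m→0,9→0 1:6→2,m→1,9→1 2:6→2,m→2,9→3 3:6→3,m→3,9→4 4:6→5,m→4,9→4 5:6→5,m→5,9→5 (ε-aug+det+¬).
'66996': run [26, 24, 22, 18, 13, 7] end={s10,s11,s13,s23,s25,s26,s29} rej; 5/5 deletions ∈↓L.
1 minimals (antichain).


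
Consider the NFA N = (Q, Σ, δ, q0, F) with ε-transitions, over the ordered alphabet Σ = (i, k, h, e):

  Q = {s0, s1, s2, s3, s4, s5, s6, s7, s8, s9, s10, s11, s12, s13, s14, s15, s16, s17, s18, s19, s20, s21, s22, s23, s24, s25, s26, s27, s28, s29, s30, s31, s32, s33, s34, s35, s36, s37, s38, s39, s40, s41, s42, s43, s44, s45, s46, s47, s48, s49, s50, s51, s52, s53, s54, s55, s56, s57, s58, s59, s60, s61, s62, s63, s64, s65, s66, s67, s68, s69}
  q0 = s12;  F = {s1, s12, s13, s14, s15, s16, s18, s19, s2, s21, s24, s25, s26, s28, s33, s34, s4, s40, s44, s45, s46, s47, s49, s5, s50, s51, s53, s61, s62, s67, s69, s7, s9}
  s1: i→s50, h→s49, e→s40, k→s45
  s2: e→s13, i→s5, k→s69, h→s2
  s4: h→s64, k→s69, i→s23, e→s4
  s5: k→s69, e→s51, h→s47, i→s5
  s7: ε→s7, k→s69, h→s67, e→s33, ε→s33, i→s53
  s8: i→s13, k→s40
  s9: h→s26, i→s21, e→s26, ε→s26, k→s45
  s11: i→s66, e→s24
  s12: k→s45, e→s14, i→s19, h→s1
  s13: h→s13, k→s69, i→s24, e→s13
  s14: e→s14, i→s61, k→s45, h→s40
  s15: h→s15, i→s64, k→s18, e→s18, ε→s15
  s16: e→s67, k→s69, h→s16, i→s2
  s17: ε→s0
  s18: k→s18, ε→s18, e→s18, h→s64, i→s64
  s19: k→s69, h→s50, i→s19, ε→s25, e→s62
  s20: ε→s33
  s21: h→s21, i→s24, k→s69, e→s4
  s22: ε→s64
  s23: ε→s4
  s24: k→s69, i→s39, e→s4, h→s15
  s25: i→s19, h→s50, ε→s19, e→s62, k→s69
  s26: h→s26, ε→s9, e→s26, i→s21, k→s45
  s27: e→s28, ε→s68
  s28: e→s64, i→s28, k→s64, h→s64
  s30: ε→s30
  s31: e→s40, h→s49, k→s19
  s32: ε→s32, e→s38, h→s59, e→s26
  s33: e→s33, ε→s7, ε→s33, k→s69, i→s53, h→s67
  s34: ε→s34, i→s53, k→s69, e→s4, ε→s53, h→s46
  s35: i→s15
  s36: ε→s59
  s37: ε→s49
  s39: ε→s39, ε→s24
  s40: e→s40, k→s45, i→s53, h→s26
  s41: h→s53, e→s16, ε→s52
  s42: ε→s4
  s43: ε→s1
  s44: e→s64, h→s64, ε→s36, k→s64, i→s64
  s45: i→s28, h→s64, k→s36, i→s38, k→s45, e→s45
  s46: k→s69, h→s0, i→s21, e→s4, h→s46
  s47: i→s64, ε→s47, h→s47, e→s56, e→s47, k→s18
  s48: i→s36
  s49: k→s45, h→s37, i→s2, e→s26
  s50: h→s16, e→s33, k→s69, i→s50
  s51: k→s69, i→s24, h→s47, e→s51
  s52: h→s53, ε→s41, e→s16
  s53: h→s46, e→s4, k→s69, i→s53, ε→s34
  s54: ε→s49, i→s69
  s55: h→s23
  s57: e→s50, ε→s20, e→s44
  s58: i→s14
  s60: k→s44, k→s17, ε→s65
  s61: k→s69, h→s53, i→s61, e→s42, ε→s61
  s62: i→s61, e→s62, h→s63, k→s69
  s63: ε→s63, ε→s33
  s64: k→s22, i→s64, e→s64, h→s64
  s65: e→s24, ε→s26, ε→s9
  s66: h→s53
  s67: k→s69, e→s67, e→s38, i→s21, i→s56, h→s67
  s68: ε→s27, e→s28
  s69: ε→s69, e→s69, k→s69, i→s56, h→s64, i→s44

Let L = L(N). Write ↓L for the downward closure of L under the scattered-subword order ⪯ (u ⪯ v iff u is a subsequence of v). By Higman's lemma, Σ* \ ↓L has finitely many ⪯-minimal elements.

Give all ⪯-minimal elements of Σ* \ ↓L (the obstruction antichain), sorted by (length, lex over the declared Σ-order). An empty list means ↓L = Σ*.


min(Σ*\↓L) = [kh, kik, kie, ikii, eieh, hhiihi].

|Q|=70, |F|=33, |δ|=210 (40 ε).
min D↑ (30 st, q0=0, F={9}): 0:i→1,k→2,h→3,e→4 1:i→1,k→5,h→6,e→7 2:i→8,k→2,h→9,e→2 3:i→6,k→2,h→10,e→11 4:i→12,k→2,h→11,e→4 5:i→13,k→5,h→9,e→5 6:i→6,k→5,h→14,e→15 7:i→12,k→5,h→15,e→7 8:i→8,k→9,h→9,e→9 9:i→9,k→9,h→9,e→9 10:i→16,k→2,h→10,e→17 11:i→18,k→2,h→17,e→11 12:i→12,k→5,h→18,e→19 13:i→9,k→9,h→9,e→9 14:i→16,k→5,h→14,e→20 15:i→18,k→5,h→20,e→15 16:i→21,k→5,h→16,e→22 17:i→23,k→2,h→17,e→17 18:i→18,k→5,h→24,e→19 19:i→19,k→5,h→9,e→19 20:i→23,k→5,h→20,e→20 21:i→21,k→5,h→25,e→26 22:i→27,k→5,h→22,e→22 23:i→27,k→5,h→23,e→19 24:i→23,k→5,h→24,e→19 25:i→9,k→28,h→25,e→25 26:i→27,k→5,h→25,e→26 27:i→27,k→5,h→29,e→19 28:i→9,k→28,h→9,e→28 29:i→9,k→28,h→29,e→28 [Hopcroft].
'kh': |S_i|=[45, 11, 2] end={s22,s64} — reject; 2/2 del acc.
'kik': |S_i|=[45, 11, 8, 2] end={s22,s64} — reject; 3/3 del acc.
'kie': N↓-sim [45, 11, 8, 2] end={s22,s64} — reject; 3/3 deletions ∈↓L.
'ikii': N↓-sim [45, 36, 8, 6, 2] end={s22,s64} ∉↓L; 4/4 del acc.
'eieh': |S_i|=[45, 35, 22, 11, 2] end={s22,s64} ∉↓L; 4/4 single-dels accept.
'hhiihi': N↓-sim [45, 38, 30, 21, 17, 6, 2] end={s22,s64} — reject; 6/6 deletions ∈↓L.
6 minimals (antichain).


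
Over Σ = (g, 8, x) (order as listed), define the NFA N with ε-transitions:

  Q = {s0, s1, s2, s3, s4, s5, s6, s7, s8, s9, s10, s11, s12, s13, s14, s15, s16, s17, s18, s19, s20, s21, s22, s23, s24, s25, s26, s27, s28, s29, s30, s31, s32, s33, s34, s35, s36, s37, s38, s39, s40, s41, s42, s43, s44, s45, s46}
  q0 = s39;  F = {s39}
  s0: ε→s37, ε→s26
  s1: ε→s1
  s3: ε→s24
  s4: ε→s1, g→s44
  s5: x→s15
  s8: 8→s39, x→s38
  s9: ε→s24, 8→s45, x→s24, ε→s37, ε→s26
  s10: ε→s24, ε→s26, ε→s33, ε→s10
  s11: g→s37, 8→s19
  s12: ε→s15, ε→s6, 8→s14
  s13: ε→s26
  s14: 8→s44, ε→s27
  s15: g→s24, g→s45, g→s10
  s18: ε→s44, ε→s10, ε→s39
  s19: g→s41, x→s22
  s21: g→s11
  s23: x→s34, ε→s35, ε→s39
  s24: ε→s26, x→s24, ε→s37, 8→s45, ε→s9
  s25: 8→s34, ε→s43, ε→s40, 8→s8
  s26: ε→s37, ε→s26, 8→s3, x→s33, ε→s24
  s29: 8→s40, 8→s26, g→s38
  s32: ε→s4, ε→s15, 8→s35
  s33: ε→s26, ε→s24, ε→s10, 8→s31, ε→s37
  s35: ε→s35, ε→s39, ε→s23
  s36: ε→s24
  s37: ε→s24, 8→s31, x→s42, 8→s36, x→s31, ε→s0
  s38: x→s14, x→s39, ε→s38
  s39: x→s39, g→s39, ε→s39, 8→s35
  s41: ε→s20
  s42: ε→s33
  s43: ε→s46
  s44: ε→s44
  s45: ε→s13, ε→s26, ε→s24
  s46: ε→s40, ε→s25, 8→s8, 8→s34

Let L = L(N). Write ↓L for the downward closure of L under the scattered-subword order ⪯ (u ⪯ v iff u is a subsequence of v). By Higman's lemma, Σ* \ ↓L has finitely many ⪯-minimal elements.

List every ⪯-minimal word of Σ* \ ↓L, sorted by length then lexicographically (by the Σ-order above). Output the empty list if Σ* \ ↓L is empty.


Antichain: [].

|Q|=47, |F|=1, |δ|=91 (52 ε).
min D↑ (1 st, q0=0, F={}): 0:g→0,8→0,x→0 [Hopcroft].
L(D↑) = ∅ ⇒ ↓L = Σ*.


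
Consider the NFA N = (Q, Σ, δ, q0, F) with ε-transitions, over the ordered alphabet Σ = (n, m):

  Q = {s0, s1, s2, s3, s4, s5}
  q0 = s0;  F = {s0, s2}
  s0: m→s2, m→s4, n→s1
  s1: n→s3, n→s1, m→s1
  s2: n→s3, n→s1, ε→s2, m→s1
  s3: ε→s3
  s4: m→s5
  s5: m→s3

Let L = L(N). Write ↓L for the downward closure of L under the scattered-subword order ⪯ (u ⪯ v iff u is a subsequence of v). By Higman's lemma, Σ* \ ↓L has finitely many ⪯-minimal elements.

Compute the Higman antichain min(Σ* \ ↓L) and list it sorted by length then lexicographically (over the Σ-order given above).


|Q|=6, |F|=2, |δ|=13 (2 ε).
min D↑ (3 st, q0=0, F={1}): 0:n→1,m→2 1:n→1,m→1 2:n→1,m→1.
'n': run [6, 2] end={s1,s3} rej; 1/1 single-dels accept.
'mm': run [6, 5, 3] end={s1,s3,s5} ∉↓L; 2/2 deletions ∈↓L.
2 words, ⪯-incomp.

min(Σ*\↓L) = [n, mm].


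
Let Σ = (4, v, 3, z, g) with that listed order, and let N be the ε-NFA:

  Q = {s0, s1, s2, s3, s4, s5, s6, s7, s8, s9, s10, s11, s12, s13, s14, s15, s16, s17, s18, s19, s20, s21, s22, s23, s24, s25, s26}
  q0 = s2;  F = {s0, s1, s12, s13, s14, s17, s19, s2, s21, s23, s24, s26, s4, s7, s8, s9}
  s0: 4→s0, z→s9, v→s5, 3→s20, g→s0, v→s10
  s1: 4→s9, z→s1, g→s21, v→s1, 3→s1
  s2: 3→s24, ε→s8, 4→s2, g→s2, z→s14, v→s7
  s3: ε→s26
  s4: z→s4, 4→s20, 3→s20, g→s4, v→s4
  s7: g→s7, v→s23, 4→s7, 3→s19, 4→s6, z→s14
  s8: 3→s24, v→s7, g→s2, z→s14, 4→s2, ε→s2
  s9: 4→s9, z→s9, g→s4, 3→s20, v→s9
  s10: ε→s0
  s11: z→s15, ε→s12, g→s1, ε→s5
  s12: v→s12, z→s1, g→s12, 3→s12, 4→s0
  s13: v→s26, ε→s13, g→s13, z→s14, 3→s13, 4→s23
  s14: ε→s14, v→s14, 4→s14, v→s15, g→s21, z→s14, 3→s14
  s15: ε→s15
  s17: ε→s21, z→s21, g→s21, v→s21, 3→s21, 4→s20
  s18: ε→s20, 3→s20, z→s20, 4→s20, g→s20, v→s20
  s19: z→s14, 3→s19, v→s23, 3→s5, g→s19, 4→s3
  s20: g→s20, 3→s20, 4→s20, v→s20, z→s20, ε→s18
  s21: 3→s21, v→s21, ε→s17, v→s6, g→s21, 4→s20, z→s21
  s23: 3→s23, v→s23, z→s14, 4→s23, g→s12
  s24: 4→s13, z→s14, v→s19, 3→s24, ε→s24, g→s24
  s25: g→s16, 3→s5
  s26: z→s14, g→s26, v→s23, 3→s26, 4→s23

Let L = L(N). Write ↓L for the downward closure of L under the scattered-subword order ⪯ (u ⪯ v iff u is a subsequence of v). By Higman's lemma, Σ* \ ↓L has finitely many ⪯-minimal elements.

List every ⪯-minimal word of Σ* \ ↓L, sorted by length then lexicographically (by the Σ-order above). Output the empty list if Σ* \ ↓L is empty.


min(Σ*\↓L) = [zg4, vvg43, 344g43].

|Q|=27, |F|=16, |δ|=113 (14 ε).
min D↑ (15 st, q0=0, F={10}): 0:4→0,v→1,3→2,z→3,g→0 1:4→1,v→4,3→5,z→3,g→1 2:4→6,v→5,3→2,z→3,g→2 3:4→3,v→3,3→3,z→3,g→7 4:4→4,v→4,3→4,z→3,g→8 5:4→9,v→4,3→5,z→3,g→5 6:4→4,v→9,3→6,z→3,g→6 7:4→10,v→7,3→7,z→7,g→7 8:4→11,v→8,3→8,z→12,g→8 9:4→4,v→4,3→9,z→3,g→9 10:4→10,v→10,3→10,z→10,g→10 11:4→11,v→11,3→10,z→13,g→11 12:4→13,v→12,3→12,z→12,g→7 13:4→13,v→13,3→10,z→13,g→14 14:4→10,v→14,3→10,z→14,g→14.
'zg4': |S_i|=[23, 10, 6, 2] end={s18,s20} — reject; 3/3 del acc.
'vvg43': |S_i|=[23, 19, 15, 12, 7, 2] end={s18,s20} rej; 5/5 del acc.
'344g43': |S_i|=[23, 20, 18, 15, 12, 7, 2] end={s18,s20} — reject; 6/6 deletions ∈↓L.
3 words, ⪯-incomp.


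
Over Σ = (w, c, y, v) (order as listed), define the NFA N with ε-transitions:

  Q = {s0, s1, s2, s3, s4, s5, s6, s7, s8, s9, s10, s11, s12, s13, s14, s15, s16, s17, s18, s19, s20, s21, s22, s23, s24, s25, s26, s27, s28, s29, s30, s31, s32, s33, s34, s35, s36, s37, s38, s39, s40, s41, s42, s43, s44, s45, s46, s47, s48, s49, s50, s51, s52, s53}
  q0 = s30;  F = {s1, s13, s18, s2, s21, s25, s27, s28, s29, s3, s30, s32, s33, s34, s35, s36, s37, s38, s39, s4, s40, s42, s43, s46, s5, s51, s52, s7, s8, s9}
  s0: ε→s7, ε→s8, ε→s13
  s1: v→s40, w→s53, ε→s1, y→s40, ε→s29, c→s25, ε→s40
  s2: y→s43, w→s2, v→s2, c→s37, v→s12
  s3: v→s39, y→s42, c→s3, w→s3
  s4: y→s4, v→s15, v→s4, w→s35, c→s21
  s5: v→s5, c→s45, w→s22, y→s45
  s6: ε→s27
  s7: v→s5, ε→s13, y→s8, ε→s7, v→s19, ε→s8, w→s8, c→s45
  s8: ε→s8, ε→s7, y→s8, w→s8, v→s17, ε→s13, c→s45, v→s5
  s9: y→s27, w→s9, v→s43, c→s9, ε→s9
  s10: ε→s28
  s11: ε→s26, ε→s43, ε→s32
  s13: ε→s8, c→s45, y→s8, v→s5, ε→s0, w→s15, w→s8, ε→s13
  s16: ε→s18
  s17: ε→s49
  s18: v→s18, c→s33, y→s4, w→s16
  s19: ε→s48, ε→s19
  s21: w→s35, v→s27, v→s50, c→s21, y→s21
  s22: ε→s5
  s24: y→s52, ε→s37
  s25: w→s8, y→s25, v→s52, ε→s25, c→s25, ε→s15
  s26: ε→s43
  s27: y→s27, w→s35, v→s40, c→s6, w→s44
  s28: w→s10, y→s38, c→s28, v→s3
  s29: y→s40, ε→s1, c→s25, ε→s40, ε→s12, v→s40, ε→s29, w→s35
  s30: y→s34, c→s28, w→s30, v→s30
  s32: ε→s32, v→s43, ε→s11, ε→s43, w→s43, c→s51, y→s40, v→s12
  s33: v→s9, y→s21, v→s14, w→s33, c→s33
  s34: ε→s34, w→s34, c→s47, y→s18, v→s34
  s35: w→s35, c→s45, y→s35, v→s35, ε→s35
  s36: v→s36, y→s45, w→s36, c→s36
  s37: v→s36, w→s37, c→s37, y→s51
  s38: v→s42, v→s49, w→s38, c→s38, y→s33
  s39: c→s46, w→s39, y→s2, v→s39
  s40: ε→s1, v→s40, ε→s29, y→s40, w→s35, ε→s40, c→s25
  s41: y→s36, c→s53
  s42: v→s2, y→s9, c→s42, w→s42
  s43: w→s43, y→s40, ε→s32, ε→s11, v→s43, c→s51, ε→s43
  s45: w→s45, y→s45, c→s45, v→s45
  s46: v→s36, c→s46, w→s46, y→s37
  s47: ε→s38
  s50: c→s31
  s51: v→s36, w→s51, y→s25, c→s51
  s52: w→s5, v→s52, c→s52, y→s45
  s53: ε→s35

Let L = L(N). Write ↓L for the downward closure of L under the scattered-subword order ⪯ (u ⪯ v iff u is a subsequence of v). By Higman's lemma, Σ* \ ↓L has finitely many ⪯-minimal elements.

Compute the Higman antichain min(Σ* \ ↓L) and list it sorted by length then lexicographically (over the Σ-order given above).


Antichain: [yyywc, cvvcvy].

|Q|=54, |F|=30, |δ|=185 (47 ε).
min D↑ (26 st, q0=0, F={19}): 0:w→0,c→1,y→2,v→0 1:w→1,c→1,y→3,v→4 2:w→2,c→3,y→5,v→2 3:w→3,c→3,y→6,v→7 4:w→4,c→4,y→7,v→8 5:w→5,c→6,y→9,v→5 6:w→6,c→6,y→10,v→11 7:w→7,c→7,y→11,v→12 8:w→8,c→13,y→12,v→8 9:w→14,c→10,y→9,v→9 10:w→14,c→10,y→10,v→15 11:w→11,c→11,y→15,v→16 12:w→12,c→17,y→16,v→12 13:w→13,c→13,y→17,v→18 14:w→14,c→19,y→14,v→14 15:w→14,c→15,y→15,v→20 16:w→16,c→21,y→20,v→16 17:w→17,c→17,y→21,v→18 18:w→18,c→18,y→19,v→18 19:w→19,c→19,y→19,v→19 20:w→14,c→22,y→20,v→20 21:w→21,c→21,y→22,v→18 22:w→23,c→22,y→22,v→24 23:w→23,c→19,y→23,v→25 24:w→25,c→24,y→19,v→24 25:w→25,c→19,y→19,v→25 [Hopcroft].
'yyywc': run [50, 44, 38, 27, 15, 1] end={s45} — reject; 5/5 single-dels accept.
'cvvcvy': run [50, 45, 39, 30, 18, 9, 1] end={s45} — reject; 6/6 deletions ∈↓L.
2 obstructions.


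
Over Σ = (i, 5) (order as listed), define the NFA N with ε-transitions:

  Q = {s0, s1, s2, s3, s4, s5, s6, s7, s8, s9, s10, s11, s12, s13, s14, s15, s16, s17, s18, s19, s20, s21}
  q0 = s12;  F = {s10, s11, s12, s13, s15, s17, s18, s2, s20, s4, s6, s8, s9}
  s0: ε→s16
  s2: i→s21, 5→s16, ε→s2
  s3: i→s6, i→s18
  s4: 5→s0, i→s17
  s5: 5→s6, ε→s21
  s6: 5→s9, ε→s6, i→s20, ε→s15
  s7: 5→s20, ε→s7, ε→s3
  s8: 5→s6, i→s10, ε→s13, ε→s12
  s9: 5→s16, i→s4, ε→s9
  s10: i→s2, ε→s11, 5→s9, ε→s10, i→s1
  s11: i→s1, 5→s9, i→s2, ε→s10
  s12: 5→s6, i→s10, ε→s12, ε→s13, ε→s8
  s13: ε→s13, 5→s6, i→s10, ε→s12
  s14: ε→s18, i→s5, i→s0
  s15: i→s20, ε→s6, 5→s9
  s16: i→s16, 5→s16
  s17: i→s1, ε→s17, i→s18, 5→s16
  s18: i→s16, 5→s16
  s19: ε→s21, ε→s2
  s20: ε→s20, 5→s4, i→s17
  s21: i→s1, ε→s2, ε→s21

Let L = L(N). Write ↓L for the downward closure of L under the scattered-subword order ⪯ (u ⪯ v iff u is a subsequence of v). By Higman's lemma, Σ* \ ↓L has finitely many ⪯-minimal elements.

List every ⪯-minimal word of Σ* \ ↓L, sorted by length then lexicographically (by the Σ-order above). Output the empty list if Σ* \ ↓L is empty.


|Q|=22, |F|=13, |δ|=64 (26 ε).
min D↑ (10 st, q0=0, F={6}): 0:i→1,5→2 1:i→3,5→4 2:i→5,5→4 3:i→3,5→6 4:i→7,5→6 5:i→8,5→7 6:i→6,5→6 7:i→8,5→6 8:i→9,5→6 9:i→6,5→6.
'ii5': N↓-sim [17, 12, 8, 2] end={s0,s16} ∉↓L; 3/3 del acc.
'i55': run [17, 12, 7, 2] end={s0,s16} ∉↓L; 3/3 single-dels accept.
'555': |S_i|=[17, 10, 7, 2] end={s0,s16} — reject; 3/3 deletions ∈↓L.
'5iiii': |S_i|=[17, 10, 7, 4, 3, 1] end={s16} — reject; 5/5 single-dels accept.
4 obstructions.

Antichain: [ii5, i55, 555, 5iiii].


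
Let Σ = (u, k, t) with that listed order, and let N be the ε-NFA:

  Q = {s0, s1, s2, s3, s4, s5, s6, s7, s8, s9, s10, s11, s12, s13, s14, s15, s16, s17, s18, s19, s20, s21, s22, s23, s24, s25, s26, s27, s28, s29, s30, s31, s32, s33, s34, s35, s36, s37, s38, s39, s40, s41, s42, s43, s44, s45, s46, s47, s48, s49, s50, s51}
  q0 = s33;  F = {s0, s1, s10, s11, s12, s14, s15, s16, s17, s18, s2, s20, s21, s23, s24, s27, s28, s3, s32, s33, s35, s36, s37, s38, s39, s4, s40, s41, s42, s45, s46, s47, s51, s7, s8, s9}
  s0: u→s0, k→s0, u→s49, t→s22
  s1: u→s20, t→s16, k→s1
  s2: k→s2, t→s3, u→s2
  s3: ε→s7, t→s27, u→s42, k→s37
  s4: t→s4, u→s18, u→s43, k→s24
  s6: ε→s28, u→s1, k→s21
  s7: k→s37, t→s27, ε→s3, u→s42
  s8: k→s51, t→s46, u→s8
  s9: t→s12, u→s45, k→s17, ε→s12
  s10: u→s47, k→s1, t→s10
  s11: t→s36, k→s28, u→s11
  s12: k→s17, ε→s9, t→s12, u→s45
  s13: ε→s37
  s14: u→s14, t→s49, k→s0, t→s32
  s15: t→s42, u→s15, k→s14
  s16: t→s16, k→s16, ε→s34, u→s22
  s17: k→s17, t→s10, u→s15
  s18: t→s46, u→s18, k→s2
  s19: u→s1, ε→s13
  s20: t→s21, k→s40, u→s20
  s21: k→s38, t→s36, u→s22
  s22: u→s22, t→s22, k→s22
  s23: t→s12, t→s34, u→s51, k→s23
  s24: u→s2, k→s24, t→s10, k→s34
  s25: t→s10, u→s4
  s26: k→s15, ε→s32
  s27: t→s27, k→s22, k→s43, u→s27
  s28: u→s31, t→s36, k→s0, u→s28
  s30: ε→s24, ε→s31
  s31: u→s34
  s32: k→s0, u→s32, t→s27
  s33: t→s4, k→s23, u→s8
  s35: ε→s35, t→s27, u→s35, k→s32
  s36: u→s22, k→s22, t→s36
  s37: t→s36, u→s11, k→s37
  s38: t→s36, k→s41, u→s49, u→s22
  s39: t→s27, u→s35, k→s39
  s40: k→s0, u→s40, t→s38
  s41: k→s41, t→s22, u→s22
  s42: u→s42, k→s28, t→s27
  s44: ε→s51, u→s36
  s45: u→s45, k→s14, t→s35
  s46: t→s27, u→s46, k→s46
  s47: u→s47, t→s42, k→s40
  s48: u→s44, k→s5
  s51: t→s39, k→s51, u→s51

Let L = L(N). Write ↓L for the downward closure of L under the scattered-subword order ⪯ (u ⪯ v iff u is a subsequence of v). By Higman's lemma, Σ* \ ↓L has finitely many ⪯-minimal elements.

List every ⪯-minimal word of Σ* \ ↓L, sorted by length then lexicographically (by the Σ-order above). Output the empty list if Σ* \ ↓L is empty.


|Q|=52, |F|=36, |δ|=142 (13 ε).
min D↑ (35 st, q0=0, F={16}): 0:u→1,k→2,t→3 1:u→1,k→4,t→5 2:u→4,k→2,t→6 3:u→7,k→8,t→3 4:u→4,k→4,t→9 5:u→5,k→5,t→10 6:u→11,k→12,t→6 7:u→7,k→13,t→5 8:u→13,k→8,t→14 9:u→15,k→9,t→10 10:u→10,k→16,t→10 11:u→11,k→17,t→15 12:u→18,k→12,t→14 13:u→13,k→13,t→19 14:u→20,k→21,t→14 15:u→15,k→22,t→10 16:u→16,k→16,t→16 17:u→17,k→23,t→22 18:u→18,k→17,t→24 19:u→24,k→25,t→10 20:u→20,k→26,t→24 21:u→27,k→21,t→28 22:u→22,k→23,t→10 23:u→23,k→23,t→16 24:u→24,k→29,t→10 25:u→30,k→25,t→31 26:u→26,k→23,t→32 27:u→27,k→26,t→33 28:u→16,k→28,t→28 29:u→29,k→23,t→31 30:u→30,k→29,t→31 31:u→16,k→16,t→31 32:u→16,k→34,t→31 33:u→16,k→32,t→31 34:u→16,k→34,t→16 [Hopcroft].
'uttk': N↓-sim [41, 31, 21, 4, 2] end={s22,s43} ∉↓L; 4/4 single-dels accept.
'ktukkt': |S_i|=[41, 37, 32, 22, 14, 5, 1] end={s22} ∉↓L; 6/6 del acc.
'tktktu': N↓-sim [41, 37, 32, 24, 17, 8, 2] end={s22,s49} — reject; 6/6 deletions ∈↓L.
3 obstructions.

min(Σ*\↓L) = [uttk, ktukkt, tktktu].


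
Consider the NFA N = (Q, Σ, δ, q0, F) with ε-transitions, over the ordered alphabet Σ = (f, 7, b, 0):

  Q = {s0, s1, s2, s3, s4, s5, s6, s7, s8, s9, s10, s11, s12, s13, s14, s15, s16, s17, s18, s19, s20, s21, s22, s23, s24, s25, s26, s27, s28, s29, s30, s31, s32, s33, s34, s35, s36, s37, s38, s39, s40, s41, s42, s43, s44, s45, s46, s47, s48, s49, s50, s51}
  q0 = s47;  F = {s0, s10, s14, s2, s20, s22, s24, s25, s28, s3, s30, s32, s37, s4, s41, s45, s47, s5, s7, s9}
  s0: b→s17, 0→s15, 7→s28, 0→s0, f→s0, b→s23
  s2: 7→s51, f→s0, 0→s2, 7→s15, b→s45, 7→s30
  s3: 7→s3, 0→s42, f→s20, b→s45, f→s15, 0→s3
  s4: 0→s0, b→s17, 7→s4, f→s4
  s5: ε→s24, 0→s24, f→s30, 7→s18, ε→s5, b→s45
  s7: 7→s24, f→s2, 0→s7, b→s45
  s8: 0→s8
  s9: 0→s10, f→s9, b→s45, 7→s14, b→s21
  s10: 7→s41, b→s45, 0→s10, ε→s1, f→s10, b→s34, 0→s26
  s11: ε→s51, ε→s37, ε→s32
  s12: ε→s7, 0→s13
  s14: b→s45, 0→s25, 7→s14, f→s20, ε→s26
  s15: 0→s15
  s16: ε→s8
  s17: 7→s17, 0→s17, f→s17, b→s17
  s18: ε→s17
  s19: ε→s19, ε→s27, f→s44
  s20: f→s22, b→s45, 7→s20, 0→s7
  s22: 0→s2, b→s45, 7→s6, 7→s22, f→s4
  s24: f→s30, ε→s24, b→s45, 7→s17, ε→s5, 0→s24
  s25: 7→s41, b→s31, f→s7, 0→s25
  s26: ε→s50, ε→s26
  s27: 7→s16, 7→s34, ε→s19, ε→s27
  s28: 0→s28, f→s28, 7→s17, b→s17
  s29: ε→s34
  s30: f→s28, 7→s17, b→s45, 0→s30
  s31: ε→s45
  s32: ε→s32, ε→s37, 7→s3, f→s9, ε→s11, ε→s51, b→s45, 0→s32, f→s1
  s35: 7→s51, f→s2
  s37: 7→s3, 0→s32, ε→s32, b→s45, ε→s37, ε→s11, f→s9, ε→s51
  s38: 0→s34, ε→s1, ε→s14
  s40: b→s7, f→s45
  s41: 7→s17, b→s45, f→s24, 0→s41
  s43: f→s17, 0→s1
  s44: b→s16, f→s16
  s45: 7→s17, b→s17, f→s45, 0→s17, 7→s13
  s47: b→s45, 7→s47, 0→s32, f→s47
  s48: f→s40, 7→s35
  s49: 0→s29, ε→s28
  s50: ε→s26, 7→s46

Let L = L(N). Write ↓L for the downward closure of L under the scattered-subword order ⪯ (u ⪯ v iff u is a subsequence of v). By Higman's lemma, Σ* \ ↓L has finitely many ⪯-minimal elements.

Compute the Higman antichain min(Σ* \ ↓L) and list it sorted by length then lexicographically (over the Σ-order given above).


min(Σ*\↓L) = [b7, bb, b0, 0f077, 07fffb].

|Q|=52, |F|=20, |δ|=147 (32 ε).
min D↑ (19 st, q0=0, F={3}): 0:f→0,7→0,b→1,0→2 1:f→1,7→3,b→3,0→3 2:f→4,7→5,b→1,0→2 3:f→3,7→3,b→3,0→3 4:f→4,7→6,b→1,0→7 5:f→8,7→5,b→1,0→5 6:f→8,7→6,b→1,0→9 7:f→7,7→10,b→1,0→7 8:f→11,7→8,b→1,0→12 9:f→12,7→10,b→1,0→9 10:f→13,7→3,b→1,0→10 11:f→14,7→11,b→1,0→15 12:f→15,7→13,b→1,0→12 13:f→16,7→3,b→1,0→13 14:f→14,7→14,b→3,0→17 15:f→17,7→16,b→1,0→15 16:f→18,7→3,b→1,0→16 17:f→17,7→18,b→3,0→17 18:f→18,7→3,b→3,0→18 (ε-aug+det+¬).
'b7': N↓-sim [36, 7, 2] end={s13,s17} ∉↓L; 2/2 deletions ∈↓L.
'bb': run [36, 7, 1] end={s17} rej; 2/2 single-dels accept.
'b0': N↓-sim [36, 7, 1] end={s17} ∉↓L; 2/2 single-dels accept.
'0f077': run [36, 35, 30, 23, 12, 3] end={s13,s17,s18} — reject; 5/5 deletions ∈↓L.
'07fffb': N↓-sim [36, 35, 27, 18, 13, 8, 2] end={s17,s23} rej; 6/6 del acc.
5 minimals (antichain).


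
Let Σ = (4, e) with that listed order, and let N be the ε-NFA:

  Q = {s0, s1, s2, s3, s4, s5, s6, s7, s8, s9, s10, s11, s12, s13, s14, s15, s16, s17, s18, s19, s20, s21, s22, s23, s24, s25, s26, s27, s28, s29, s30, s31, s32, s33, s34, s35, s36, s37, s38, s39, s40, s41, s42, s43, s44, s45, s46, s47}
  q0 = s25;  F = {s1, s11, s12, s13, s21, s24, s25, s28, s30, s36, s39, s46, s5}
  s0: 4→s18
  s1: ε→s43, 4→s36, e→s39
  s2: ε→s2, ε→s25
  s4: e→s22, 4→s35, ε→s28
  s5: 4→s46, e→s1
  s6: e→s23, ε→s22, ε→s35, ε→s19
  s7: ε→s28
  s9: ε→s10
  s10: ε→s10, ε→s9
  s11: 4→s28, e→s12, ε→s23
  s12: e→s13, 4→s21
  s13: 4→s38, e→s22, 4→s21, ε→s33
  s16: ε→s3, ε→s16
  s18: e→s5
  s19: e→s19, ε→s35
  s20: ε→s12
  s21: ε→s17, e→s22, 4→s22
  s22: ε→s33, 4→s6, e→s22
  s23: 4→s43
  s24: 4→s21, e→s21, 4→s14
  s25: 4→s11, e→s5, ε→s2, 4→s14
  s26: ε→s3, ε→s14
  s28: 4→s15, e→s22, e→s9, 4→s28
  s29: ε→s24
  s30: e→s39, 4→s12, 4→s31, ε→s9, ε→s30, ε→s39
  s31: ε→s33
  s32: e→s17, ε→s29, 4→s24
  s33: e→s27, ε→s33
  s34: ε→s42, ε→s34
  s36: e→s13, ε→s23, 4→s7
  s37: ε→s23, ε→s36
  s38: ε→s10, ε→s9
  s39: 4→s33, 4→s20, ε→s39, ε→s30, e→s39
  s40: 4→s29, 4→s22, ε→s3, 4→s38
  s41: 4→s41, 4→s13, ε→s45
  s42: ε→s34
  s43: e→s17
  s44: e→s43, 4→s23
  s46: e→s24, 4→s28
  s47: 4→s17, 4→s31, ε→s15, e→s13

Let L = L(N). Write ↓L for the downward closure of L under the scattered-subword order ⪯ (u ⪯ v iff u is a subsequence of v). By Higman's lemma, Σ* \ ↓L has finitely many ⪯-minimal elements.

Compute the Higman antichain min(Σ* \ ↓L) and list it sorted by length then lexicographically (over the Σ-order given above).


|Q|=48, |F|=13, |δ|=98 (42 ε).
min D↑ (13 st, q0=0, F={7}): 0:4→1,e→2 1:4→3,e→4 2:4→5,e→6 3:4→3,e→7 4:4→8,e→9 5:4→3,e→10 6:4→11,e→12 7:4→7,e→7 8:4→7,e→7 9:4→8,e→7 10:4→8,e→8 11:4→3,e→9 12:4→4,e→12.
'44e': |S_i|=[31, 25, 17, 11] end={s10,s17,s19,s22,s23,s27,s33,s35,s43,s6,s9} ∉↓L; 3/3 deletions ∈↓L.
'4e44': run [31, 25, 17, 14, 9] end={s17,s19,s22,s23,s27,s33,s35,s43,s6} ∉↓L; 4/4 del acc.
'4eee': N↓-sim [31, 25, 17, 14, 9] end={s17,s19,s22,s23,s27,s33,s35,s43,s6} rej; 4/4 del acc.
'e4ee4': run [31, 28, 24, 16, 10, 9] end={s17,s19,s22,s23,s27,s33,s35,s43,s6} rej; 5/5 deletions ∈↓L.
'ee4ee': run [31, 28, 26, 22, 14, 9] end={s17,s19,s22,s23,s27,s33,s35,s43,s6} rej; 5/5 single-dels accept.
'eee444': run [31, 28, 26, 19, 17, 13, 9] end={s17,s19,s22,s23,s27,s33,s35,s43,s6} — reject; 6/6 single-dels accept.
6 obstructions.

A = [44e, 4e44, 4eee, e4ee4, ee4ee, eee444].


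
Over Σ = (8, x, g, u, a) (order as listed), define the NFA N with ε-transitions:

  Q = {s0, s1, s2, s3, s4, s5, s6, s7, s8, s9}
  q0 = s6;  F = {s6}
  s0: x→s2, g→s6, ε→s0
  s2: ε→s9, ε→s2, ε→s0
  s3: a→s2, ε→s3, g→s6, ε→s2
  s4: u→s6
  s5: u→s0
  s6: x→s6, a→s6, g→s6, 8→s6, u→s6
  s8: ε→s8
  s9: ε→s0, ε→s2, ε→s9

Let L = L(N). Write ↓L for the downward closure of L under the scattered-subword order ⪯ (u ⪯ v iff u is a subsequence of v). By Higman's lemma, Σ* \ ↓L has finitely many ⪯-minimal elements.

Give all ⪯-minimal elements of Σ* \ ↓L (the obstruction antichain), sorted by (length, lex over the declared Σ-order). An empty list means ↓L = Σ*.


A = [].

|Q|=10, |F|=1, |δ|=21 (10 ε).
min D↑ (1 st, q0=0, F={}): 0:8→0,x→0,g→0,u→0,a→0 (ε-aug+det+¬).
L(D↑) = ∅ ⇒ ↓L = Σ*.


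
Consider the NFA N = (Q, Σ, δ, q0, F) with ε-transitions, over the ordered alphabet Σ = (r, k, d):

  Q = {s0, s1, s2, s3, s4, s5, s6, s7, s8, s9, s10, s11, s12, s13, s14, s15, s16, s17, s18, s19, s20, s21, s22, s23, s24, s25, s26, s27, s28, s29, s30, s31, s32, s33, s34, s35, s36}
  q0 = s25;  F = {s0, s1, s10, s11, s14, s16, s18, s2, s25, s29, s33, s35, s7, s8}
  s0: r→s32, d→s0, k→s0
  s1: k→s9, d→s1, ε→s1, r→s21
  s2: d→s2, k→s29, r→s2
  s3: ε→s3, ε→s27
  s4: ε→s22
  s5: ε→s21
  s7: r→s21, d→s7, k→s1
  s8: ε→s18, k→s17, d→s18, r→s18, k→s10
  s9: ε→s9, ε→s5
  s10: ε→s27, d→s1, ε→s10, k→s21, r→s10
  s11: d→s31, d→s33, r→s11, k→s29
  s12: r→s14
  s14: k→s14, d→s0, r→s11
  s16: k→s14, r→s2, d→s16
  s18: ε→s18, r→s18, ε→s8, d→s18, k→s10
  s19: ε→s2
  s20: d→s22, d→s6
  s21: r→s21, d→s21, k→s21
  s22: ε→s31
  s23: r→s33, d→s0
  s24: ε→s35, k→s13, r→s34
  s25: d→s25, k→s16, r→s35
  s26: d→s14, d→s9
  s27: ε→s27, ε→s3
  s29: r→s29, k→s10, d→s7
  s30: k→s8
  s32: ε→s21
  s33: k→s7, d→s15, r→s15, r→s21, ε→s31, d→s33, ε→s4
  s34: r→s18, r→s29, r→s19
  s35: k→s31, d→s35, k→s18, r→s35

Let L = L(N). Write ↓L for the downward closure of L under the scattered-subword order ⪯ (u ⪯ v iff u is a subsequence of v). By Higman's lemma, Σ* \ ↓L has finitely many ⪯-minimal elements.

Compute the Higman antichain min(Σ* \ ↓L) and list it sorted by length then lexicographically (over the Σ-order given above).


|Q|=37, |F|=14, |δ|=83 (20 ε).
min D↑ (14 st, q0=0, F={10}): 0:r→1,k→2,d→0 1:r→1,k→3,d→1 2:r→4,k→5,d→2 3:r→3,k→6,d→3 4:r→4,k→7,d→4 5:r→8,k→5,d→9 6:r→6,k→10,d→11 7:r→7,k→6,d→12 8:r→8,k→7,d→13 9:r→10,k→9,d→9 10:r→10,k→10,d→10 11:r→10,k→10,d→11 12:r→10,k→11,d→12 13:r→10,k→12,d→13 [Hopcroft].
'rkkk': N↓-sim [25, 21, 13, 8, 3] end={s21,s5,s9} ∉↓L; 4/4 deletions ∈↓L.
'kkdr': N↓-sim [25, 23, 19, 12, 3] end={s15,s21,s32} — reject; 4/4 single-dels accept.
2 obstructions.

A = [rkkk, kkdr].


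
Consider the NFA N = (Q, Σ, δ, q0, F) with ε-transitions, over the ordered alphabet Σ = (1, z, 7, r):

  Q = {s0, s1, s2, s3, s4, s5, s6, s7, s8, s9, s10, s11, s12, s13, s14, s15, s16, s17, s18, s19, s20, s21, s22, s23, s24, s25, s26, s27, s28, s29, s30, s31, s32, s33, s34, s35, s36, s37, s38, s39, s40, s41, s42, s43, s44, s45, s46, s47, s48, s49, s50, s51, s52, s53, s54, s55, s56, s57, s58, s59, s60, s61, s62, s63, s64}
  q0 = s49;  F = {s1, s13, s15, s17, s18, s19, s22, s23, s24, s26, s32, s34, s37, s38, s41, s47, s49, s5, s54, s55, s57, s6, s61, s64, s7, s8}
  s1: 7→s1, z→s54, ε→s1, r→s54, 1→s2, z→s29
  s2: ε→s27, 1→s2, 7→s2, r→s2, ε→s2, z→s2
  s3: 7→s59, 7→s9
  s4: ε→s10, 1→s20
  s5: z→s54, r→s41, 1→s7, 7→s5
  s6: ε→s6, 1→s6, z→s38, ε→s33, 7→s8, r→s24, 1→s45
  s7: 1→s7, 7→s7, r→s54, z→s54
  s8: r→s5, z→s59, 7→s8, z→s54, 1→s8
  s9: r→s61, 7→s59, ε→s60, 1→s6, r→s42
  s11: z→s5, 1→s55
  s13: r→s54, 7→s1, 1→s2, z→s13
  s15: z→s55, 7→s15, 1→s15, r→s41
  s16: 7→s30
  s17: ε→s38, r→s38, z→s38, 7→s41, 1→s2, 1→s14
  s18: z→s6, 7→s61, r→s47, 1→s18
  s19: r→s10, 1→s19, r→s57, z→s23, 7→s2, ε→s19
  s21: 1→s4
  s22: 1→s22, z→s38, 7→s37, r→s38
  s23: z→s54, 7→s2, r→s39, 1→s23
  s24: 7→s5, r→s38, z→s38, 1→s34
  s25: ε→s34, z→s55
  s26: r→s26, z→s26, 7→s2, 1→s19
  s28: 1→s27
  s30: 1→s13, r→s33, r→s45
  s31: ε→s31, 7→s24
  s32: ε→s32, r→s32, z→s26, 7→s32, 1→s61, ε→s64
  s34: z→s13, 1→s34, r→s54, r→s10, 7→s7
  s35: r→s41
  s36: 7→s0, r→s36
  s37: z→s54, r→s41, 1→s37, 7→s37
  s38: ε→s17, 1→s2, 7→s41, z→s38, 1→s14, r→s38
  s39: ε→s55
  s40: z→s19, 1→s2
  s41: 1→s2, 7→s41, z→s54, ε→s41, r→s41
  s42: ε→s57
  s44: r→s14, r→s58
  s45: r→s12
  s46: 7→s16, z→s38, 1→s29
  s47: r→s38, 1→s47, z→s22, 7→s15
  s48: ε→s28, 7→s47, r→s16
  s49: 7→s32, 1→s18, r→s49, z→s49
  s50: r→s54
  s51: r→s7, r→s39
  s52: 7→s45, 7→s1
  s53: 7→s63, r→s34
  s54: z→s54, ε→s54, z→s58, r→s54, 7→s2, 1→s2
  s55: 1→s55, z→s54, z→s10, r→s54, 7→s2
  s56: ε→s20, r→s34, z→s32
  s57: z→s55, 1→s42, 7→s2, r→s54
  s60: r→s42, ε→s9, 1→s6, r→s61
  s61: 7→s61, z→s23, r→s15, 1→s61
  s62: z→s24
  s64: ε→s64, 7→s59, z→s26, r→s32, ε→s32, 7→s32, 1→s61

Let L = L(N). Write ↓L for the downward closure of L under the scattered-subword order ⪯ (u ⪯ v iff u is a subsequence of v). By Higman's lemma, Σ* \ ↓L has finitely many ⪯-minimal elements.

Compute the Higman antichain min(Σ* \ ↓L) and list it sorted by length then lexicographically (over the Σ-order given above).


A = [7z7, 1zz1, 1rr1, 1zr1r7].

|Q|=65, |F|=26, |δ|=184 (23 ε).
min D↑ (25 st, q0=0, F={14}): 0:1→1,z→0,7→2,r→0 1:1→1,z→3,7→4,r→5 2:1→4,z→6,7→2,r→2 3:1→3,z→7,7→8,r→9 4:1→4,z→10,7→4,r→11 5:1→5,z→12,7→11,r→7 6:1→13,z→6,7→14,r→6 7:1→14,z→7,7→15,r→7 8:1→8,z→16,7→8,r→17 9:1→18,z→7,7→17,r→7 10:1→10,z→16,7→14,r→19 11:1→11,z→19,7→11,r→15 12:1→12,z→7,7→20,r→7 13:1→13,z→10,7→14,r→21 14:1→14,z→14,7→14,r→14 15:1→14,z→16,7→15,r→15 16:1→14,z→16,7→14,r→16 17:1→22,z→16,7→17,r→15 18:1→18,z→23,7→22,r→16 19:1→19,z→16,7→14,r→16 20:1→20,z→16,7→20,r→15 21:1→21,z→19,7→14,r→16 22:1→22,z→16,7→22,r→16 23:1→14,z→23,7→24,r→16 24:1→14,z→16,7→24,r→16 (ε-aug+det+¬).
'7z7': |S_i|=[38, 24, 14, 2] end={s2,s27} rej; 3/3 del acc.
'1zz1': run [38, 34, 27, 13, 3] end={s14,s2,s27} rej; 4/4 del acc.
'1rr1': |S_i|=[38, 34, 25, 9, 3] end={s14,s2,s27} — reject; 4/4 deletions ∈↓L.
'1zr1r7': run [38, 34, 27, 19, 12, 5, 2] end={s2,s27} — reject; 6/6 del acc.
4 words, ⪯-incomp.
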